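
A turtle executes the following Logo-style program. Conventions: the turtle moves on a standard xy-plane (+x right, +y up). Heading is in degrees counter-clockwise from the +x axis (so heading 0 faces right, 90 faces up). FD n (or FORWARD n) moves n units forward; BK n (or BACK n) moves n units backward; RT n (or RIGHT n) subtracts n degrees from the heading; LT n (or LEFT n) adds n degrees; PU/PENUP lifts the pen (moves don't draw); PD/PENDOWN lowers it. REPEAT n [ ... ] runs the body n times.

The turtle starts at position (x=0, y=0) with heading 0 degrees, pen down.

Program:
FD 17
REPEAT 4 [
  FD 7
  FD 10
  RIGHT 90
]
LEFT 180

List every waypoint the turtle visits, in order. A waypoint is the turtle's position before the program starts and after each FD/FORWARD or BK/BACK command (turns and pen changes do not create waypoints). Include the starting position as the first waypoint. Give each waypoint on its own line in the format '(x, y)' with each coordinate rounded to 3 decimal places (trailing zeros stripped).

Executing turtle program step by step:
Start: pos=(0,0), heading=0, pen down
FD 17: (0,0) -> (17,0) [heading=0, draw]
REPEAT 4 [
  -- iteration 1/4 --
  FD 7: (17,0) -> (24,0) [heading=0, draw]
  FD 10: (24,0) -> (34,0) [heading=0, draw]
  RT 90: heading 0 -> 270
  -- iteration 2/4 --
  FD 7: (34,0) -> (34,-7) [heading=270, draw]
  FD 10: (34,-7) -> (34,-17) [heading=270, draw]
  RT 90: heading 270 -> 180
  -- iteration 3/4 --
  FD 7: (34,-17) -> (27,-17) [heading=180, draw]
  FD 10: (27,-17) -> (17,-17) [heading=180, draw]
  RT 90: heading 180 -> 90
  -- iteration 4/4 --
  FD 7: (17,-17) -> (17,-10) [heading=90, draw]
  FD 10: (17,-10) -> (17,0) [heading=90, draw]
  RT 90: heading 90 -> 0
]
LT 180: heading 0 -> 180
Final: pos=(17,0), heading=180, 9 segment(s) drawn
Waypoints (10 total):
(0, 0)
(17, 0)
(24, 0)
(34, 0)
(34, -7)
(34, -17)
(27, -17)
(17, -17)
(17, -10)
(17, 0)

Answer: (0, 0)
(17, 0)
(24, 0)
(34, 0)
(34, -7)
(34, -17)
(27, -17)
(17, -17)
(17, -10)
(17, 0)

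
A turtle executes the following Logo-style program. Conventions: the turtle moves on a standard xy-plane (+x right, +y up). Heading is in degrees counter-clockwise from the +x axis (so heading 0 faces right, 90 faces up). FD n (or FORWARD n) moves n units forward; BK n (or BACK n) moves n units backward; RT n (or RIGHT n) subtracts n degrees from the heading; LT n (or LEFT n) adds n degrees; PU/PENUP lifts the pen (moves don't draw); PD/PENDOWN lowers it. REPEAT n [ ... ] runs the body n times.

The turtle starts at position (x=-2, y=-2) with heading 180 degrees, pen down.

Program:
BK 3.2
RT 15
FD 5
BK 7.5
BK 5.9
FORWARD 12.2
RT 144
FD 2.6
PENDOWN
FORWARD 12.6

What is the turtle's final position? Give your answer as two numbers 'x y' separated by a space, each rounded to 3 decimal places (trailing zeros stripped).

Executing turtle program step by step:
Start: pos=(-2,-2), heading=180, pen down
BK 3.2: (-2,-2) -> (1.2,-2) [heading=180, draw]
RT 15: heading 180 -> 165
FD 5: (1.2,-2) -> (-3.63,-0.706) [heading=165, draw]
BK 7.5: (-3.63,-0.706) -> (3.615,-2.647) [heading=165, draw]
BK 5.9: (3.615,-2.647) -> (9.314,-4.174) [heading=165, draw]
FD 12.2: (9.314,-4.174) -> (-2.471,-1.016) [heading=165, draw]
RT 144: heading 165 -> 21
FD 2.6: (-2.471,-1.016) -> (-0.043,-0.085) [heading=21, draw]
PD: pen down
FD 12.6: (-0.043,-0.085) -> (11.72,4.431) [heading=21, draw]
Final: pos=(11.72,4.431), heading=21, 7 segment(s) drawn

Answer: 11.72 4.431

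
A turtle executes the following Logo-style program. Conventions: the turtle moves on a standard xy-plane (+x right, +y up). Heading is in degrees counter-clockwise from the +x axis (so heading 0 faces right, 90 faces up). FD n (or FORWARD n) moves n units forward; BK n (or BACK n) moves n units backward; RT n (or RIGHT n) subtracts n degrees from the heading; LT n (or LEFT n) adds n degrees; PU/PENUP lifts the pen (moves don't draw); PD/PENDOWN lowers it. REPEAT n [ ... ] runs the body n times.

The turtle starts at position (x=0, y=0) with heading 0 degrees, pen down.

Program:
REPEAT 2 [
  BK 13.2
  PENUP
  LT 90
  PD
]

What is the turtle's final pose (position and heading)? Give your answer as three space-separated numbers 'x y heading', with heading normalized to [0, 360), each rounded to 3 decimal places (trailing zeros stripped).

Answer: -13.2 -13.2 180

Derivation:
Executing turtle program step by step:
Start: pos=(0,0), heading=0, pen down
REPEAT 2 [
  -- iteration 1/2 --
  BK 13.2: (0,0) -> (-13.2,0) [heading=0, draw]
  PU: pen up
  LT 90: heading 0 -> 90
  PD: pen down
  -- iteration 2/2 --
  BK 13.2: (-13.2,0) -> (-13.2,-13.2) [heading=90, draw]
  PU: pen up
  LT 90: heading 90 -> 180
  PD: pen down
]
Final: pos=(-13.2,-13.2), heading=180, 2 segment(s) drawn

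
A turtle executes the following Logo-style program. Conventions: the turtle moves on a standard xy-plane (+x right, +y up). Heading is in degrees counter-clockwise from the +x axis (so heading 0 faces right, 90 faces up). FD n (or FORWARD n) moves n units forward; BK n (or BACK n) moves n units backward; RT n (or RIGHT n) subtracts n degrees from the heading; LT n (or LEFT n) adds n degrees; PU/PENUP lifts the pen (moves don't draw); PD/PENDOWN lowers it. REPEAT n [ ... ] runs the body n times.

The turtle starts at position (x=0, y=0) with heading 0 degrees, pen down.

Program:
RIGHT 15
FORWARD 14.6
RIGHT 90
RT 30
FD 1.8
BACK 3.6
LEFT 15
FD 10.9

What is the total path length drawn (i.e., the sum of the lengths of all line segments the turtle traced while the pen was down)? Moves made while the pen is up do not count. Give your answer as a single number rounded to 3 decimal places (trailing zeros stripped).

Answer: 30.9

Derivation:
Executing turtle program step by step:
Start: pos=(0,0), heading=0, pen down
RT 15: heading 0 -> 345
FD 14.6: (0,0) -> (14.103,-3.779) [heading=345, draw]
RT 90: heading 345 -> 255
RT 30: heading 255 -> 225
FD 1.8: (14.103,-3.779) -> (12.83,-5.052) [heading=225, draw]
BK 3.6: (12.83,-5.052) -> (15.375,-2.506) [heading=225, draw]
LT 15: heading 225 -> 240
FD 10.9: (15.375,-2.506) -> (9.925,-11.946) [heading=240, draw]
Final: pos=(9.925,-11.946), heading=240, 4 segment(s) drawn

Segment lengths:
  seg 1: (0,0) -> (14.103,-3.779), length = 14.6
  seg 2: (14.103,-3.779) -> (12.83,-5.052), length = 1.8
  seg 3: (12.83,-5.052) -> (15.375,-2.506), length = 3.6
  seg 4: (15.375,-2.506) -> (9.925,-11.946), length = 10.9
Total = 30.9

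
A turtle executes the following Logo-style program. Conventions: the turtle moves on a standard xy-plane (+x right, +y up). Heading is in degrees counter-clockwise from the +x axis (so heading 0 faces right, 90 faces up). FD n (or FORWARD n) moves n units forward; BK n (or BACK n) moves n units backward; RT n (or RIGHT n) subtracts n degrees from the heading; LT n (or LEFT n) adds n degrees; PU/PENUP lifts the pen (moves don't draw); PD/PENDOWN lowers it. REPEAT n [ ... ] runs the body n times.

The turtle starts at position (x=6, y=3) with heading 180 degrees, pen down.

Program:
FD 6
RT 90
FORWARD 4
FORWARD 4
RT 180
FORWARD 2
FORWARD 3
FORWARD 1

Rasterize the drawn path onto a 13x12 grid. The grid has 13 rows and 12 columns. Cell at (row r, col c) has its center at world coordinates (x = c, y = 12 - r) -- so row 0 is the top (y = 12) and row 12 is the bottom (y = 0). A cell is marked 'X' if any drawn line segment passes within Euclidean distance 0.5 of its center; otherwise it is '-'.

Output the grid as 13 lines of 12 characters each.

Answer: ------------
X-----------
X-----------
X-----------
X-----------
X-----------
X-----------
X-----------
X-----------
XXXXXXX-----
------------
------------
------------

Derivation:
Segment 0: (6,3) -> (0,3)
Segment 1: (0,3) -> (0,7)
Segment 2: (0,7) -> (0,11)
Segment 3: (0,11) -> (0,9)
Segment 4: (0,9) -> (0,6)
Segment 5: (0,6) -> (0,5)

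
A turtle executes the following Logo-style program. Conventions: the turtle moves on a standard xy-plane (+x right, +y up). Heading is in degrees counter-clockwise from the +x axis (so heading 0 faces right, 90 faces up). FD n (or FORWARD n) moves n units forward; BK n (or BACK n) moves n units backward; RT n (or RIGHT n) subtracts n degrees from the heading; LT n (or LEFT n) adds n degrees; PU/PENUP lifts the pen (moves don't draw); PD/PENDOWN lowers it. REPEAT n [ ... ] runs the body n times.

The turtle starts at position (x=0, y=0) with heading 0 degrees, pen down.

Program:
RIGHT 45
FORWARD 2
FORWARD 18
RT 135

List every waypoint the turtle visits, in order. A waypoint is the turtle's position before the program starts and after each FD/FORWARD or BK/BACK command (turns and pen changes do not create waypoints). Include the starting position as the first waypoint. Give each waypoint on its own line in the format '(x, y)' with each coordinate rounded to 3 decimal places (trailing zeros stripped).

Answer: (0, 0)
(1.414, -1.414)
(14.142, -14.142)

Derivation:
Executing turtle program step by step:
Start: pos=(0,0), heading=0, pen down
RT 45: heading 0 -> 315
FD 2: (0,0) -> (1.414,-1.414) [heading=315, draw]
FD 18: (1.414,-1.414) -> (14.142,-14.142) [heading=315, draw]
RT 135: heading 315 -> 180
Final: pos=(14.142,-14.142), heading=180, 2 segment(s) drawn
Waypoints (3 total):
(0, 0)
(1.414, -1.414)
(14.142, -14.142)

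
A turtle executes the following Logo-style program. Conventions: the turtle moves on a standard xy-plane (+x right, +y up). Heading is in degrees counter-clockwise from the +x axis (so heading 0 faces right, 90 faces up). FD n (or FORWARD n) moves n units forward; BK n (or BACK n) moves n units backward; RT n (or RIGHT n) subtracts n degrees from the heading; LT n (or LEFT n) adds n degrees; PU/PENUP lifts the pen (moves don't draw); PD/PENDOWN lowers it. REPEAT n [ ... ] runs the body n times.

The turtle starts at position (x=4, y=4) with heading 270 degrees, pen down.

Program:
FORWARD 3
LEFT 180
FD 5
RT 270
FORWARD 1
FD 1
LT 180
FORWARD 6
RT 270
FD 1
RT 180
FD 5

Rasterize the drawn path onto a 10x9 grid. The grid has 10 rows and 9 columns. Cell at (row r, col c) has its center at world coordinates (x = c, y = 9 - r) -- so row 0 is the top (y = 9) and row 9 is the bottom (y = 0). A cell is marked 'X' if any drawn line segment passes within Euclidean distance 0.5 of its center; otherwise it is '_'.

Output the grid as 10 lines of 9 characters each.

Segment 0: (4,4) -> (4,1)
Segment 1: (4,1) -> (4,6)
Segment 2: (4,6) -> (3,6)
Segment 3: (3,6) -> (2,6)
Segment 4: (2,6) -> (8,6)
Segment 5: (8,6) -> (8,7)
Segment 6: (8,7) -> (8,2)

Answer: _________
_________
________X
__XXXXXXX
____X___X
____X___X
____X___X
____X___X
____X____
_________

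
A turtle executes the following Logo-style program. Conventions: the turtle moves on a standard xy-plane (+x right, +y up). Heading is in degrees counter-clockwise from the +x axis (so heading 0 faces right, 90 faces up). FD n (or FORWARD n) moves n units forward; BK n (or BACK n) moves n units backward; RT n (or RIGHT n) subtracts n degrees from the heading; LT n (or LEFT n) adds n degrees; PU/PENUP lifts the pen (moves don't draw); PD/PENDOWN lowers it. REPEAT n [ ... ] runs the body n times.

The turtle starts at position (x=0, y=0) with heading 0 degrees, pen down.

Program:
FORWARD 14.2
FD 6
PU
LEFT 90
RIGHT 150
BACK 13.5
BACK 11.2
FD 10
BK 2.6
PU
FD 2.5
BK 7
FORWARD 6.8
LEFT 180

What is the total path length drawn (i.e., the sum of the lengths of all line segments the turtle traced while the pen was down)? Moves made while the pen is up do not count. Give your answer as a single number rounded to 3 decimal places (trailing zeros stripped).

Answer: 20.2

Derivation:
Executing turtle program step by step:
Start: pos=(0,0), heading=0, pen down
FD 14.2: (0,0) -> (14.2,0) [heading=0, draw]
FD 6: (14.2,0) -> (20.2,0) [heading=0, draw]
PU: pen up
LT 90: heading 0 -> 90
RT 150: heading 90 -> 300
BK 13.5: (20.2,0) -> (13.45,11.691) [heading=300, move]
BK 11.2: (13.45,11.691) -> (7.85,21.391) [heading=300, move]
FD 10: (7.85,21.391) -> (12.85,12.731) [heading=300, move]
BK 2.6: (12.85,12.731) -> (11.55,14.982) [heading=300, move]
PU: pen up
FD 2.5: (11.55,14.982) -> (12.8,12.817) [heading=300, move]
BK 7: (12.8,12.817) -> (9.3,18.879) [heading=300, move]
FD 6.8: (9.3,18.879) -> (12.7,12.99) [heading=300, move]
LT 180: heading 300 -> 120
Final: pos=(12.7,12.99), heading=120, 2 segment(s) drawn

Segment lengths:
  seg 1: (0,0) -> (14.2,0), length = 14.2
  seg 2: (14.2,0) -> (20.2,0), length = 6
Total = 20.2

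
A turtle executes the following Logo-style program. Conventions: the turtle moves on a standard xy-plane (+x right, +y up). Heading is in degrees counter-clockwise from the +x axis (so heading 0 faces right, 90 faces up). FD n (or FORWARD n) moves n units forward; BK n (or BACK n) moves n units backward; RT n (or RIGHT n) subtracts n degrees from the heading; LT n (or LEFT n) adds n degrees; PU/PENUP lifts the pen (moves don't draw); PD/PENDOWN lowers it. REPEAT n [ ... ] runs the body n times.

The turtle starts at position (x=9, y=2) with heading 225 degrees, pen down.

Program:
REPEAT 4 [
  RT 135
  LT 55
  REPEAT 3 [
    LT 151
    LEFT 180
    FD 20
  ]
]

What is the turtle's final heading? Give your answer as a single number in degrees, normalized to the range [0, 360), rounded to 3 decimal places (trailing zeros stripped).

Executing turtle program step by step:
Start: pos=(9,2), heading=225, pen down
REPEAT 4 [
  -- iteration 1/4 --
  RT 135: heading 225 -> 90
  LT 55: heading 90 -> 145
  REPEAT 3 [
    -- iteration 1/3 --
    LT 151: heading 145 -> 296
    LT 180: heading 296 -> 116
    FD 20: (9,2) -> (0.233,19.976) [heading=116, draw]
    -- iteration 2/3 --
    LT 151: heading 116 -> 267
    LT 180: heading 267 -> 87
    FD 20: (0.233,19.976) -> (1.279,39.948) [heading=87, draw]
    -- iteration 3/3 --
    LT 151: heading 87 -> 238
    LT 180: heading 238 -> 58
    FD 20: (1.279,39.948) -> (11.878,56.909) [heading=58, draw]
  ]
  -- iteration 2/4 --
  RT 135: heading 58 -> 283
  LT 55: heading 283 -> 338
  REPEAT 3 [
    -- iteration 1/3 --
    LT 151: heading 338 -> 129
    LT 180: heading 129 -> 309
    FD 20: (11.878,56.909) -> (24.464,41.367) [heading=309, draw]
    -- iteration 2/3 --
    LT 151: heading 309 -> 100
    LT 180: heading 100 -> 280
    FD 20: (24.464,41.367) -> (27.937,21.67) [heading=280, draw]
    -- iteration 3/3 --
    LT 151: heading 280 -> 71
    LT 180: heading 71 -> 251
    FD 20: (27.937,21.67) -> (21.426,2.76) [heading=251, draw]
  ]
  -- iteration 3/4 --
  RT 135: heading 251 -> 116
  LT 55: heading 116 -> 171
  REPEAT 3 [
    -- iteration 1/3 --
    LT 151: heading 171 -> 322
    LT 180: heading 322 -> 142
    FD 20: (21.426,2.76) -> (5.665,15.073) [heading=142, draw]
    -- iteration 2/3 --
    LT 151: heading 142 -> 293
    LT 180: heading 293 -> 113
    FD 20: (5.665,15.073) -> (-2.149,33.483) [heading=113, draw]
    -- iteration 3/3 --
    LT 151: heading 113 -> 264
    LT 180: heading 264 -> 84
    FD 20: (-2.149,33.483) -> (-0.059,53.374) [heading=84, draw]
  ]
  -- iteration 4/4 --
  RT 135: heading 84 -> 309
  LT 55: heading 309 -> 4
  REPEAT 3 [
    -- iteration 1/3 --
    LT 151: heading 4 -> 155
    LT 180: heading 155 -> 335
    FD 20: (-0.059,53.374) -> (18.068,44.921) [heading=335, draw]
    -- iteration 2/3 --
    LT 151: heading 335 -> 126
    LT 180: heading 126 -> 306
    FD 20: (18.068,44.921) -> (29.823,28.741) [heading=306, draw]
    -- iteration 3/3 --
    LT 151: heading 306 -> 97
    LT 180: heading 97 -> 277
    FD 20: (29.823,28.741) -> (32.261,8.89) [heading=277, draw]
  ]
]
Final: pos=(32.261,8.89), heading=277, 12 segment(s) drawn

Answer: 277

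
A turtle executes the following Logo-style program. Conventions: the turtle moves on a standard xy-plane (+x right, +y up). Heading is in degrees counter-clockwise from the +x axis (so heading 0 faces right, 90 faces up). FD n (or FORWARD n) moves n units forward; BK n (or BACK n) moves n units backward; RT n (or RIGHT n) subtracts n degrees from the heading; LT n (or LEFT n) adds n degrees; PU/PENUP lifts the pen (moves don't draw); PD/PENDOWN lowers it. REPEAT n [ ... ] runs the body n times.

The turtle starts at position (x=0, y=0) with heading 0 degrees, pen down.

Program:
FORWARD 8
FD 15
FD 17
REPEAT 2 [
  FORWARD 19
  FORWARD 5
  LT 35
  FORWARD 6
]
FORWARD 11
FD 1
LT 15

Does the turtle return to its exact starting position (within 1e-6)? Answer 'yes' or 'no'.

Executing turtle program step by step:
Start: pos=(0,0), heading=0, pen down
FD 8: (0,0) -> (8,0) [heading=0, draw]
FD 15: (8,0) -> (23,0) [heading=0, draw]
FD 17: (23,0) -> (40,0) [heading=0, draw]
REPEAT 2 [
  -- iteration 1/2 --
  FD 19: (40,0) -> (59,0) [heading=0, draw]
  FD 5: (59,0) -> (64,0) [heading=0, draw]
  LT 35: heading 0 -> 35
  FD 6: (64,0) -> (68.915,3.441) [heading=35, draw]
  -- iteration 2/2 --
  FD 19: (68.915,3.441) -> (84.479,14.339) [heading=35, draw]
  FD 5: (84.479,14.339) -> (88.575,17.207) [heading=35, draw]
  LT 35: heading 35 -> 70
  FD 6: (88.575,17.207) -> (90.627,22.845) [heading=70, draw]
]
FD 11: (90.627,22.845) -> (94.389,33.182) [heading=70, draw]
FD 1: (94.389,33.182) -> (94.731,34.122) [heading=70, draw]
LT 15: heading 70 -> 85
Final: pos=(94.731,34.122), heading=85, 11 segment(s) drawn

Start position: (0, 0)
Final position: (94.731, 34.122)
Distance = 100.689; >= 1e-6 -> NOT closed

Answer: no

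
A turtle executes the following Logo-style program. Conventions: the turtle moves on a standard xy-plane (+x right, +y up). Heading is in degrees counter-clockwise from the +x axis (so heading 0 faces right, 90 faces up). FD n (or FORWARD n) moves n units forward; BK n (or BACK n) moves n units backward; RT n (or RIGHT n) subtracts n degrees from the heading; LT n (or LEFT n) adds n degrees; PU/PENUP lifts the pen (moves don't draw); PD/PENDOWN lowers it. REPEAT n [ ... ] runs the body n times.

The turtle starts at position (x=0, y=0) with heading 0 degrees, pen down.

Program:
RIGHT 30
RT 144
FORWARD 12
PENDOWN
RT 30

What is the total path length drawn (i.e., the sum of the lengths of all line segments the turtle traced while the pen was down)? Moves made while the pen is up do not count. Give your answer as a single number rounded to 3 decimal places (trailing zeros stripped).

Answer: 12

Derivation:
Executing turtle program step by step:
Start: pos=(0,0), heading=0, pen down
RT 30: heading 0 -> 330
RT 144: heading 330 -> 186
FD 12: (0,0) -> (-11.934,-1.254) [heading=186, draw]
PD: pen down
RT 30: heading 186 -> 156
Final: pos=(-11.934,-1.254), heading=156, 1 segment(s) drawn

Segment lengths:
  seg 1: (0,0) -> (-11.934,-1.254), length = 12
Total = 12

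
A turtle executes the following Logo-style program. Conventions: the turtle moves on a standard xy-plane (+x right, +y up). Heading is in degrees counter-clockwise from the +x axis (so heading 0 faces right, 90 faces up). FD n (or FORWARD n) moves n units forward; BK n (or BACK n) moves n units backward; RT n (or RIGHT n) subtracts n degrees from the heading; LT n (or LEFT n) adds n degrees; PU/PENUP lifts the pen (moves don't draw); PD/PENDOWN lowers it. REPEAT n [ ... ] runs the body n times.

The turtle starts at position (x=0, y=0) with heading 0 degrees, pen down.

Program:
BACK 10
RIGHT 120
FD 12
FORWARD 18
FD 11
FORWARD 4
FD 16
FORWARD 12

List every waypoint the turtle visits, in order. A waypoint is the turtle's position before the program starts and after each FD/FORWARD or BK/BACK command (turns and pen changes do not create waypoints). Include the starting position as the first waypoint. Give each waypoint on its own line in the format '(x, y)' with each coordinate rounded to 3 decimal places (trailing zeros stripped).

Executing turtle program step by step:
Start: pos=(0,0), heading=0, pen down
BK 10: (0,0) -> (-10,0) [heading=0, draw]
RT 120: heading 0 -> 240
FD 12: (-10,0) -> (-16,-10.392) [heading=240, draw]
FD 18: (-16,-10.392) -> (-25,-25.981) [heading=240, draw]
FD 11: (-25,-25.981) -> (-30.5,-35.507) [heading=240, draw]
FD 4: (-30.5,-35.507) -> (-32.5,-38.971) [heading=240, draw]
FD 16: (-32.5,-38.971) -> (-40.5,-52.828) [heading=240, draw]
FD 12: (-40.5,-52.828) -> (-46.5,-63.22) [heading=240, draw]
Final: pos=(-46.5,-63.22), heading=240, 7 segment(s) drawn
Waypoints (8 total):
(0, 0)
(-10, 0)
(-16, -10.392)
(-25, -25.981)
(-30.5, -35.507)
(-32.5, -38.971)
(-40.5, -52.828)
(-46.5, -63.22)

Answer: (0, 0)
(-10, 0)
(-16, -10.392)
(-25, -25.981)
(-30.5, -35.507)
(-32.5, -38.971)
(-40.5, -52.828)
(-46.5, -63.22)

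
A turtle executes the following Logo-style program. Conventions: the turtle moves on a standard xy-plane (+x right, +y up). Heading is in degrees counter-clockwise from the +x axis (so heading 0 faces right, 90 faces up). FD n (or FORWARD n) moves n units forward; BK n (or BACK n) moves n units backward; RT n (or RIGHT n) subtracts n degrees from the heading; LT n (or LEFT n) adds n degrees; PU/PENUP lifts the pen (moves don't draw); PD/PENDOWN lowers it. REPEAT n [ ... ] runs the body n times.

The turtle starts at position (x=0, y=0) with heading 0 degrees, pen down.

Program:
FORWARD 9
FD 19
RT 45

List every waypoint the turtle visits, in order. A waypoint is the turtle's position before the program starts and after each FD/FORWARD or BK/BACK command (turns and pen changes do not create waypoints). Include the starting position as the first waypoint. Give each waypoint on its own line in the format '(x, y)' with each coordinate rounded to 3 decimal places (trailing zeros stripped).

Executing turtle program step by step:
Start: pos=(0,0), heading=0, pen down
FD 9: (0,0) -> (9,0) [heading=0, draw]
FD 19: (9,0) -> (28,0) [heading=0, draw]
RT 45: heading 0 -> 315
Final: pos=(28,0), heading=315, 2 segment(s) drawn
Waypoints (3 total):
(0, 0)
(9, 0)
(28, 0)

Answer: (0, 0)
(9, 0)
(28, 0)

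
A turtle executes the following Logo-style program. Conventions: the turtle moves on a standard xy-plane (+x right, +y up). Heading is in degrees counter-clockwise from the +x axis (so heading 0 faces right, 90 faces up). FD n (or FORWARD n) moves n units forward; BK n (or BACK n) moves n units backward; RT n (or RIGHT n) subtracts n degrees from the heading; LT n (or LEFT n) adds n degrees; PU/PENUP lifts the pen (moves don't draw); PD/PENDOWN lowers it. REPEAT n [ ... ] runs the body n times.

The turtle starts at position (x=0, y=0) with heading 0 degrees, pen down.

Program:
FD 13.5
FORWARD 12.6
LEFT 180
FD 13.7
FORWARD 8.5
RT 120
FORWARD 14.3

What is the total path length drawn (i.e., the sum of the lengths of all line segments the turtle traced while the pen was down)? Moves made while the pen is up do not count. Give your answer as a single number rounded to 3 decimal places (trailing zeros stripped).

Executing turtle program step by step:
Start: pos=(0,0), heading=0, pen down
FD 13.5: (0,0) -> (13.5,0) [heading=0, draw]
FD 12.6: (13.5,0) -> (26.1,0) [heading=0, draw]
LT 180: heading 0 -> 180
FD 13.7: (26.1,0) -> (12.4,0) [heading=180, draw]
FD 8.5: (12.4,0) -> (3.9,0) [heading=180, draw]
RT 120: heading 180 -> 60
FD 14.3: (3.9,0) -> (11.05,12.384) [heading=60, draw]
Final: pos=(11.05,12.384), heading=60, 5 segment(s) drawn

Segment lengths:
  seg 1: (0,0) -> (13.5,0), length = 13.5
  seg 2: (13.5,0) -> (26.1,0), length = 12.6
  seg 3: (26.1,0) -> (12.4,0), length = 13.7
  seg 4: (12.4,0) -> (3.9,0), length = 8.5
  seg 5: (3.9,0) -> (11.05,12.384), length = 14.3
Total = 62.6

Answer: 62.6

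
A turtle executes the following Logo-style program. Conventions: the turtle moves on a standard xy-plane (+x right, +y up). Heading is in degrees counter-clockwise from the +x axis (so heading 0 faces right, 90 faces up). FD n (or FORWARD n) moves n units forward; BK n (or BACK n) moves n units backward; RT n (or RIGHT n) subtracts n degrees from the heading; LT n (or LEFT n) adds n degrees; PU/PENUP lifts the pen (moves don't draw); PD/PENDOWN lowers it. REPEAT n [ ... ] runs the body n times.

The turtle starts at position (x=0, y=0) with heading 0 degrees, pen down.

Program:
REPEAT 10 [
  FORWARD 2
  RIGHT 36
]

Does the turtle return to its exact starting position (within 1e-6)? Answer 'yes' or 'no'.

Executing turtle program step by step:
Start: pos=(0,0), heading=0, pen down
REPEAT 10 [
  -- iteration 1/10 --
  FD 2: (0,0) -> (2,0) [heading=0, draw]
  RT 36: heading 0 -> 324
  -- iteration 2/10 --
  FD 2: (2,0) -> (3.618,-1.176) [heading=324, draw]
  RT 36: heading 324 -> 288
  -- iteration 3/10 --
  FD 2: (3.618,-1.176) -> (4.236,-3.078) [heading=288, draw]
  RT 36: heading 288 -> 252
  -- iteration 4/10 --
  FD 2: (4.236,-3.078) -> (3.618,-4.98) [heading=252, draw]
  RT 36: heading 252 -> 216
  -- iteration 5/10 --
  FD 2: (3.618,-4.98) -> (2,-6.155) [heading=216, draw]
  RT 36: heading 216 -> 180
  -- iteration 6/10 --
  FD 2: (2,-6.155) -> (0,-6.155) [heading=180, draw]
  RT 36: heading 180 -> 144
  -- iteration 7/10 --
  FD 2: (0,-6.155) -> (-1.618,-4.98) [heading=144, draw]
  RT 36: heading 144 -> 108
  -- iteration 8/10 --
  FD 2: (-1.618,-4.98) -> (-2.236,-3.078) [heading=108, draw]
  RT 36: heading 108 -> 72
  -- iteration 9/10 --
  FD 2: (-2.236,-3.078) -> (-1.618,-1.176) [heading=72, draw]
  RT 36: heading 72 -> 36
  -- iteration 10/10 --
  FD 2: (-1.618,-1.176) -> (0,0) [heading=36, draw]
  RT 36: heading 36 -> 0
]
Final: pos=(0,0), heading=0, 10 segment(s) drawn

Start position: (0, 0)
Final position: (0, 0)
Distance = 0; < 1e-6 -> CLOSED

Answer: yes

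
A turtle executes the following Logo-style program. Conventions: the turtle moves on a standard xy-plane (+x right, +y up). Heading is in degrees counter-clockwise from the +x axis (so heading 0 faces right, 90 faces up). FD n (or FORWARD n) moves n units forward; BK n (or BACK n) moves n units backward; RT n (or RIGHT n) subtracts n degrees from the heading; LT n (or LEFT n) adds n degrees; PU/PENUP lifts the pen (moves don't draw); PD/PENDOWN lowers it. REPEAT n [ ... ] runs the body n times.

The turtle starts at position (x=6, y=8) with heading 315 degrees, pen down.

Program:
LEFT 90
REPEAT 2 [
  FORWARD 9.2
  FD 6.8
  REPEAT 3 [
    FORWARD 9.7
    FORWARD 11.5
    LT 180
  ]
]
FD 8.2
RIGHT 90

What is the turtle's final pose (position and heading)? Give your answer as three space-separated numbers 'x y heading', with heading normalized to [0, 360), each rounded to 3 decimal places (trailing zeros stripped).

Answer: 11.798 13.798 315

Derivation:
Executing turtle program step by step:
Start: pos=(6,8), heading=315, pen down
LT 90: heading 315 -> 45
REPEAT 2 [
  -- iteration 1/2 --
  FD 9.2: (6,8) -> (12.505,14.505) [heading=45, draw]
  FD 6.8: (12.505,14.505) -> (17.314,19.314) [heading=45, draw]
  REPEAT 3 [
    -- iteration 1/3 --
    FD 9.7: (17.314,19.314) -> (24.173,26.173) [heading=45, draw]
    FD 11.5: (24.173,26.173) -> (32.304,34.304) [heading=45, draw]
    LT 180: heading 45 -> 225
    -- iteration 2/3 --
    FD 9.7: (32.304,34.304) -> (25.445,27.445) [heading=225, draw]
    FD 11.5: (25.445,27.445) -> (17.314,19.314) [heading=225, draw]
    LT 180: heading 225 -> 45
    -- iteration 3/3 --
    FD 9.7: (17.314,19.314) -> (24.173,26.173) [heading=45, draw]
    FD 11.5: (24.173,26.173) -> (32.304,34.304) [heading=45, draw]
    LT 180: heading 45 -> 225
  ]
  -- iteration 2/2 --
  FD 9.2: (32.304,34.304) -> (25.799,27.799) [heading=225, draw]
  FD 6.8: (25.799,27.799) -> (20.991,22.991) [heading=225, draw]
  REPEAT 3 [
    -- iteration 1/3 --
    FD 9.7: (20.991,22.991) -> (14.132,16.132) [heading=225, draw]
    FD 11.5: (14.132,16.132) -> (6,8) [heading=225, draw]
    LT 180: heading 225 -> 45
    -- iteration 2/3 --
    FD 9.7: (6,8) -> (12.859,14.859) [heading=45, draw]
    FD 11.5: (12.859,14.859) -> (20.991,22.991) [heading=45, draw]
    LT 180: heading 45 -> 225
    -- iteration 3/3 --
    FD 9.7: (20.991,22.991) -> (14.132,16.132) [heading=225, draw]
    FD 11.5: (14.132,16.132) -> (6,8) [heading=225, draw]
    LT 180: heading 225 -> 45
  ]
]
FD 8.2: (6,8) -> (11.798,13.798) [heading=45, draw]
RT 90: heading 45 -> 315
Final: pos=(11.798,13.798), heading=315, 17 segment(s) drawn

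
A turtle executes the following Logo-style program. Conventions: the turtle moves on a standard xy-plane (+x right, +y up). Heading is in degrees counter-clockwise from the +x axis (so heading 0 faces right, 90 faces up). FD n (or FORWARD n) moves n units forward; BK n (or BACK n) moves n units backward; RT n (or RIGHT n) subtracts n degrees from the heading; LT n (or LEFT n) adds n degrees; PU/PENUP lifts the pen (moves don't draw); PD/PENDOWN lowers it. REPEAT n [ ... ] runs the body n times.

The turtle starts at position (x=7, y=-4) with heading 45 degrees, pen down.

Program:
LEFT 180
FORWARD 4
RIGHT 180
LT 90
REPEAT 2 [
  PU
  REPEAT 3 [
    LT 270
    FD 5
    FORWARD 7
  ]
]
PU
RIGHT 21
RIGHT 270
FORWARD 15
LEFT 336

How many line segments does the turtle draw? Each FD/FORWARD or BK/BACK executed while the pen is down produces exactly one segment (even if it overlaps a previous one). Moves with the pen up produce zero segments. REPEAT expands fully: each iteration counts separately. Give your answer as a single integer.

Executing turtle program step by step:
Start: pos=(7,-4), heading=45, pen down
LT 180: heading 45 -> 225
FD 4: (7,-4) -> (4.172,-6.828) [heading=225, draw]
RT 180: heading 225 -> 45
LT 90: heading 45 -> 135
REPEAT 2 [
  -- iteration 1/2 --
  PU: pen up
  REPEAT 3 [
    -- iteration 1/3 --
    LT 270: heading 135 -> 45
    FD 5: (4.172,-6.828) -> (7.707,-3.293) [heading=45, move]
    FD 7: (7.707,-3.293) -> (12.657,1.657) [heading=45, move]
    -- iteration 2/3 --
    LT 270: heading 45 -> 315
    FD 5: (12.657,1.657) -> (16.192,-1.879) [heading=315, move]
    FD 7: (16.192,-1.879) -> (21.142,-6.828) [heading=315, move]
    -- iteration 3/3 --
    LT 270: heading 315 -> 225
    FD 5: (21.142,-6.828) -> (17.607,-10.364) [heading=225, move]
    FD 7: (17.607,-10.364) -> (12.657,-15.314) [heading=225, move]
  ]
  -- iteration 2/2 --
  PU: pen up
  REPEAT 3 [
    -- iteration 1/3 --
    LT 270: heading 225 -> 135
    FD 5: (12.657,-15.314) -> (9.121,-11.778) [heading=135, move]
    FD 7: (9.121,-11.778) -> (4.172,-6.828) [heading=135, move]
    -- iteration 2/3 --
    LT 270: heading 135 -> 45
    FD 5: (4.172,-6.828) -> (7.707,-3.293) [heading=45, move]
    FD 7: (7.707,-3.293) -> (12.657,1.657) [heading=45, move]
    -- iteration 3/3 --
    LT 270: heading 45 -> 315
    FD 5: (12.657,1.657) -> (16.192,-1.879) [heading=315, move]
    FD 7: (16.192,-1.879) -> (21.142,-6.828) [heading=315, move]
  ]
]
PU: pen up
RT 21: heading 315 -> 294
RT 270: heading 294 -> 24
FD 15: (21.142,-6.828) -> (34.845,-0.727) [heading=24, move]
LT 336: heading 24 -> 0
Final: pos=(34.845,-0.727), heading=0, 1 segment(s) drawn
Segments drawn: 1

Answer: 1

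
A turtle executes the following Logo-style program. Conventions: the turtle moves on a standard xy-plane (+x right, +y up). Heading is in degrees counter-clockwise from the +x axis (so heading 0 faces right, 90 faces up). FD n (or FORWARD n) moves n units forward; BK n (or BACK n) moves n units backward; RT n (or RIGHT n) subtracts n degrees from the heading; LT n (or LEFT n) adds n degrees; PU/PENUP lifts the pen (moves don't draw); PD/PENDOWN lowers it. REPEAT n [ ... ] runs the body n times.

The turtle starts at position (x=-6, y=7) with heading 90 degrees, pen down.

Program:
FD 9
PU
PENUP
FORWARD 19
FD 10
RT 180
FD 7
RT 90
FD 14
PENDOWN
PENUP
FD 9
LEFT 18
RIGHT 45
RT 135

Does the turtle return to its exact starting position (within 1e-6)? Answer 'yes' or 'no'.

Answer: no

Derivation:
Executing turtle program step by step:
Start: pos=(-6,7), heading=90, pen down
FD 9: (-6,7) -> (-6,16) [heading=90, draw]
PU: pen up
PU: pen up
FD 19: (-6,16) -> (-6,35) [heading=90, move]
FD 10: (-6,35) -> (-6,45) [heading=90, move]
RT 180: heading 90 -> 270
FD 7: (-6,45) -> (-6,38) [heading=270, move]
RT 90: heading 270 -> 180
FD 14: (-6,38) -> (-20,38) [heading=180, move]
PD: pen down
PU: pen up
FD 9: (-20,38) -> (-29,38) [heading=180, move]
LT 18: heading 180 -> 198
RT 45: heading 198 -> 153
RT 135: heading 153 -> 18
Final: pos=(-29,38), heading=18, 1 segment(s) drawn

Start position: (-6, 7)
Final position: (-29, 38)
Distance = 38.601; >= 1e-6 -> NOT closed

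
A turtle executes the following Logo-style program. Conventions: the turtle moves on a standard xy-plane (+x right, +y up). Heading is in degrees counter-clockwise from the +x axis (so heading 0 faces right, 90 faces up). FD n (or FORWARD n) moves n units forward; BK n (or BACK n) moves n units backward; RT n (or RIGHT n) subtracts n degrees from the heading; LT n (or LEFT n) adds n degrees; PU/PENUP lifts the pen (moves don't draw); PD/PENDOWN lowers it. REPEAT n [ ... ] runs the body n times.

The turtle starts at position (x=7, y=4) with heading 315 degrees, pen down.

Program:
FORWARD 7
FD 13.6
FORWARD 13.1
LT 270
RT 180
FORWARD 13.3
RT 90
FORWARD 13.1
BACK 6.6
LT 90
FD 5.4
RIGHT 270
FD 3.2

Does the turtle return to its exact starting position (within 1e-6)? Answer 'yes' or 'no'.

Answer: no

Derivation:
Executing turtle program step by step:
Start: pos=(7,4), heading=315, pen down
FD 7: (7,4) -> (11.95,-0.95) [heading=315, draw]
FD 13.6: (11.95,-0.95) -> (21.566,-10.566) [heading=315, draw]
FD 13.1: (21.566,-10.566) -> (30.829,-19.829) [heading=315, draw]
LT 270: heading 315 -> 225
RT 180: heading 225 -> 45
FD 13.3: (30.829,-19.829) -> (40.234,-10.425) [heading=45, draw]
RT 90: heading 45 -> 315
FD 13.1: (40.234,-10.425) -> (49.497,-19.688) [heading=315, draw]
BK 6.6: (49.497,-19.688) -> (44.83,-15.021) [heading=315, draw]
LT 90: heading 315 -> 45
FD 5.4: (44.83,-15.021) -> (48.649,-11.203) [heading=45, draw]
RT 270: heading 45 -> 135
FD 3.2: (48.649,-11.203) -> (46.386,-8.94) [heading=135, draw]
Final: pos=(46.386,-8.94), heading=135, 8 segment(s) drawn

Start position: (7, 4)
Final position: (46.386, -8.94)
Distance = 41.457; >= 1e-6 -> NOT closed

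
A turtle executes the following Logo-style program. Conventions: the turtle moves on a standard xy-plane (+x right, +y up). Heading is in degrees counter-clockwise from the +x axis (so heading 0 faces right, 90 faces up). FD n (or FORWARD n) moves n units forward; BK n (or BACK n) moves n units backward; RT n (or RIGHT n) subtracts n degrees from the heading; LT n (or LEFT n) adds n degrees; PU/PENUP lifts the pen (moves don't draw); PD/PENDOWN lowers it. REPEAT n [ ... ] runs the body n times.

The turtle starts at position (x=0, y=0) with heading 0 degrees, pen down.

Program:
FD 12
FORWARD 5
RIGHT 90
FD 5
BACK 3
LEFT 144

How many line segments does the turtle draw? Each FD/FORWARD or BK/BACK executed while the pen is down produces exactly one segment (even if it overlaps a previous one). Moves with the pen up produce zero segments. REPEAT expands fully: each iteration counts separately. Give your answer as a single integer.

Executing turtle program step by step:
Start: pos=(0,0), heading=0, pen down
FD 12: (0,0) -> (12,0) [heading=0, draw]
FD 5: (12,0) -> (17,0) [heading=0, draw]
RT 90: heading 0 -> 270
FD 5: (17,0) -> (17,-5) [heading=270, draw]
BK 3: (17,-5) -> (17,-2) [heading=270, draw]
LT 144: heading 270 -> 54
Final: pos=(17,-2), heading=54, 4 segment(s) drawn
Segments drawn: 4

Answer: 4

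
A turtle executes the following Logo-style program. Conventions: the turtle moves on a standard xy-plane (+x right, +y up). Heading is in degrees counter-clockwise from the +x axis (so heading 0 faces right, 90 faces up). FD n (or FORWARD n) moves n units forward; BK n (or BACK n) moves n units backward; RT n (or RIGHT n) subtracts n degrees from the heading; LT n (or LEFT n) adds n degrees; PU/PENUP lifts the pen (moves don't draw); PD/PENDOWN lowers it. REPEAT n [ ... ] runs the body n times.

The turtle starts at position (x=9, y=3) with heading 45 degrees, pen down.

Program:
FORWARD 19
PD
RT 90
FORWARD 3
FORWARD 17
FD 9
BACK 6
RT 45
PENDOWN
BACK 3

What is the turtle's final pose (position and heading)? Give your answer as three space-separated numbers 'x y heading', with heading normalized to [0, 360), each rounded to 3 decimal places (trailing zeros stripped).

Executing turtle program step by step:
Start: pos=(9,3), heading=45, pen down
FD 19: (9,3) -> (22.435,16.435) [heading=45, draw]
PD: pen down
RT 90: heading 45 -> 315
FD 3: (22.435,16.435) -> (24.556,14.314) [heading=315, draw]
FD 17: (24.556,14.314) -> (36.577,2.293) [heading=315, draw]
FD 9: (36.577,2.293) -> (42.941,-4.071) [heading=315, draw]
BK 6: (42.941,-4.071) -> (38.698,0.172) [heading=315, draw]
RT 45: heading 315 -> 270
PD: pen down
BK 3: (38.698,0.172) -> (38.698,3.172) [heading=270, draw]
Final: pos=(38.698,3.172), heading=270, 6 segment(s) drawn

Answer: 38.698 3.172 270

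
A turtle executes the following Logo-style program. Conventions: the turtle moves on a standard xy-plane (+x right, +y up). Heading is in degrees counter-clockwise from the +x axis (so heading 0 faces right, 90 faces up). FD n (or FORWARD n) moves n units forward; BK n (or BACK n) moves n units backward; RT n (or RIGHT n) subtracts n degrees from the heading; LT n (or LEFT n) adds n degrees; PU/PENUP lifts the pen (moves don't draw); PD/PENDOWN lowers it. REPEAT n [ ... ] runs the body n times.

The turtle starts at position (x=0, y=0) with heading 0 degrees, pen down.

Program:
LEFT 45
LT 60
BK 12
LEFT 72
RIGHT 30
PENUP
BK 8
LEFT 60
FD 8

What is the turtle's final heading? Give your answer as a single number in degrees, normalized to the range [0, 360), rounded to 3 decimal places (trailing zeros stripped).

Executing turtle program step by step:
Start: pos=(0,0), heading=0, pen down
LT 45: heading 0 -> 45
LT 60: heading 45 -> 105
BK 12: (0,0) -> (3.106,-11.591) [heading=105, draw]
LT 72: heading 105 -> 177
RT 30: heading 177 -> 147
PU: pen up
BK 8: (3.106,-11.591) -> (9.815,-15.948) [heading=147, move]
LT 60: heading 147 -> 207
FD 8: (9.815,-15.948) -> (2.687,-19.58) [heading=207, move]
Final: pos=(2.687,-19.58), heading=207, 1 segment(s) drawn

Answer: 207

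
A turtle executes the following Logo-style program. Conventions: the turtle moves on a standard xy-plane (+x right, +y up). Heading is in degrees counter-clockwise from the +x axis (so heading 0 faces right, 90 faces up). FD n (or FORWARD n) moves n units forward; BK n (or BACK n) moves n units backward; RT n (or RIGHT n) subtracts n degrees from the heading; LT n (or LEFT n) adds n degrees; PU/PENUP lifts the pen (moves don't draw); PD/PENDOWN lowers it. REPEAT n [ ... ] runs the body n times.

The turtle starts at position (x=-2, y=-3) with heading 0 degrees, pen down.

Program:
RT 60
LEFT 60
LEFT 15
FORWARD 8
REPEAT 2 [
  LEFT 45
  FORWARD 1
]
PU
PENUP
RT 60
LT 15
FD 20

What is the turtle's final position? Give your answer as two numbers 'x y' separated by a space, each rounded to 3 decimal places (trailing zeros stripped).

Executing turtle program step by step:
Start: pos=(-2,-3), heading=0, pen down
RT 60: heading 0 -> 300
LT 60: heading 300 -> 0
LT 15: heading 0 -> 15
FD 8: (-2,-3) -> (5.727,-0.929) [heading=15, draw]
REPEAT 2 [
  -- iteration 1/2 --
  LT 45: heading 15 -> 60
  FD 1: (5.727,-0.929) -> (6.227,-0.063) [heading=60, draw]
  -- iteration 2/2 --
  LT 45: heading 60 -> 105
  FD 1: (6.227,-0.063) -> (5.969,0.903) [heading=105, draw]
]
PU: pen up
PU: pen up
RT 60: heading 105 -> 45
LT 15: heading 45 -> 60
FD 20: (5.969,0.903) -> (15.969,18.223) [heading=60, move]
Final: pos=(15.969,18.223), heading=60, 3 segment(s) drawn

Answer: 15.969 18.223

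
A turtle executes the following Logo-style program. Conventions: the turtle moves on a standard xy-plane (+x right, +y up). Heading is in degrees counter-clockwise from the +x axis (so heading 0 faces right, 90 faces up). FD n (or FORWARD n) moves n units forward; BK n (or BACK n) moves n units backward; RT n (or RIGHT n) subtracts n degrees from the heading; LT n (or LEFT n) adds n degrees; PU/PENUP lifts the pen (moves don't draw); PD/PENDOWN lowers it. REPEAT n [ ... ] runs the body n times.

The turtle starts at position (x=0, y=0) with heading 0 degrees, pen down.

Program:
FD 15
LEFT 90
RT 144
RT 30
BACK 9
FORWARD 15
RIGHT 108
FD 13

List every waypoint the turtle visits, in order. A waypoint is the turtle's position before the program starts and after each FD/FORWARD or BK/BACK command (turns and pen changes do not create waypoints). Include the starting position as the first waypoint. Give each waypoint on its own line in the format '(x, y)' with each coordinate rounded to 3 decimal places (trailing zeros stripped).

Executing turtle program step by step:
Start: pos=(0,0), heading=0, pen down
FD 15: (0,0) -> (15,0) [heading=0, draw]
LT 90: heading 0 -> 90
RT 144: heading 90 -> 306
RT 30: heading 306 -> 276
BK 9: (15,0) -> (14.059,8.951) [heading=276, draw]
FD 15: (14.059,8.951) -> (15.627,-5.967) [heading=276, draw]
RT 108: heading 276 -> 168
FD 13: (15.627,-5.967) -> (2.911,-3.264) [heading=168, draw]
Final: pos=(2.911,-3.264), heading=168, 4 segment(s) drawn
Waypoints (5 total):
(0, 0)
(15, 0)
(14.059, 8.951)
(15.627, -5.967)
(2.911, -3.264)

Answer: (0, 0)
(15, 0)
(14.059, 8.951)
(15.627, -5.967)
(2.911, -3.264)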